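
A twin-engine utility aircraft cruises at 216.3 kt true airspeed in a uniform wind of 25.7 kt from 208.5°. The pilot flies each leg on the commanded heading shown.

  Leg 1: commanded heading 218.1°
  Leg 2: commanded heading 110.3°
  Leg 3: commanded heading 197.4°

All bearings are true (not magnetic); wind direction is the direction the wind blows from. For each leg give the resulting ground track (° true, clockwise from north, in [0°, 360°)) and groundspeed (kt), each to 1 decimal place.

Leg 1: track=219.4°, groundspeed=191.0 kt
Leg 2: track=103.7°, groundspeed=221.4 kt
Leg 3: track=195.9°, groundspeed=191.1 kt

Leg 1: heading 218.1°; drift +1.3° → track 219.4°, groundspeed 191.0 kt
Leg 2: heading 110.3°; drift -6.6° → track 103.7°, groundspeed 221.4 kt
Leg 3: heading 197.4°; drift -1.5° → track 195.9°, groundspeed 191.1 kt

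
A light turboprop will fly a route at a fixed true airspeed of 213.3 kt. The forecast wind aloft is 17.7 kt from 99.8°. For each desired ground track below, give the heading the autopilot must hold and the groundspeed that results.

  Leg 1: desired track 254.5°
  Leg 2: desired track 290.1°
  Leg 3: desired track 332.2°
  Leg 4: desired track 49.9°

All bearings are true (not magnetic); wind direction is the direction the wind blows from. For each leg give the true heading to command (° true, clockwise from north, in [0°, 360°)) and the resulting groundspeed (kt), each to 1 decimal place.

Leg 1: desired track 254.5°; wind correction -2.0° → command heading 252.5°, groundspeed 229.2 kt
Leg 2: desired track 290.1°; wind correction +0.9° → command heading 291.0°, groundspeed 230.7 kt
Leg 3: desired track 332.2°; wind correction +3.8° → command heading 336.0°, groundspeed 223.6 kt
Leg 4: desired track 49.9°; wind correction +3.6° → command heading 53.5°, groundspeed 201.5 kt

Leg 1: heading=252.5°, groundspeed=229.2 kt
Leg 2: heading=291.0°, groundspeed=230.7 kt
Leg 3: heading=336.0°, groundspeed=223.6 kt
Leg 4: heading=53.5°, groundspeed=201.5 kt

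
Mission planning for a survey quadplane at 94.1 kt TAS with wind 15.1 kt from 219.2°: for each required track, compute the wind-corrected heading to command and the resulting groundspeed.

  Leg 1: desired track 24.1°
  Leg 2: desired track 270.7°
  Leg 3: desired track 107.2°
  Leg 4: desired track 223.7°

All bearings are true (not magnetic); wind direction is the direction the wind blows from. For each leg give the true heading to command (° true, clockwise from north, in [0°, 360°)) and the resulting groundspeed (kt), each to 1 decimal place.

Leg 1: desired track 24.1°; wind correction -2.4° → command heading 21.7°, groundspeed 108.6 kt
Leg 2: desired track 270.7°; wind correction -7.2° → command heading 263.5°, groundspeed 84.0 kt
Leg 3: desired track 107.2°; wind correction +8.6° → command heading 115.8°, groundspeed 98.7 kt
Leg 4: desired track 223.7°; wind correction -0.7° → command heading 223.0°, groundspeed 79.0 kt

Leg 1: heading=21.7°, groundspeed=108.6 kt
Leg 2: heading=263.5°, groundspeed=84.0 kt
Leg 3: heading=115.8°, groundspeed=98.7 kt
Leg 4: heading=223.0°, groundspeed=79.0 kt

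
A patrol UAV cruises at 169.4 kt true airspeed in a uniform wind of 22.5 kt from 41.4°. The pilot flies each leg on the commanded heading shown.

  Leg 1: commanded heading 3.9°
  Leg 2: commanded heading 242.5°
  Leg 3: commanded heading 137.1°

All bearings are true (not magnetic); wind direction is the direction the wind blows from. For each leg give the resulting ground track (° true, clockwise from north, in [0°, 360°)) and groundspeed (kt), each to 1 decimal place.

Leg 1: track=358.7°, groundspeed=152.2 kt
Leg 2: track=240.1°, groundspeed=190.6 kt
Leg 3: track=144.5°, groundspeed=173.1 kt

Leg 1: heading 3.9°; drift -5.2° → track 358.7°, groundspeed 152.2 kt
Leg 2: heading 242.5°; drift -2.4° → track 240.1°, groundspeed 190.6 kt
Leg 3: heading 137.1°; drift +7.4° → track 144.5°, groundspeed 173.1 kt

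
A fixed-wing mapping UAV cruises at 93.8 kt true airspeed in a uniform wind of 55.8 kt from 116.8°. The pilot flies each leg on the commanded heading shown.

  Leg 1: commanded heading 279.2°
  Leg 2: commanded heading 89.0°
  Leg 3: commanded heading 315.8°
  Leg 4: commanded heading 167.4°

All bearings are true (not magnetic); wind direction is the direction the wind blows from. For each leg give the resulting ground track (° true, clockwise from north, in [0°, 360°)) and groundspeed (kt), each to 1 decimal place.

Leg 1: heading 279.2°; drift +6.5° → track 285.7°, groundspeed 148.0 kt
Leg 2: heading 89.0°; drift -30.4° → track 58.6°, groundspeed 51.5 kt
Leg 3: heading 315.8°; drift -7.1° → track 308.7°, groundspeed 147.7 kt
Leg 4: heading 167.4°; drift +36.4° → track 203.8°, groundspeed 72.6 kt

Leg 1: track=285.7°, groundspeed=148.0 kt
Leg 2: track=58.6°, groundspeed=51.5 kt
Leg 3: track=308.7°, groundspeed=147.7 kt
Leg 4: track=203.8°, groundspeed=72.6 kt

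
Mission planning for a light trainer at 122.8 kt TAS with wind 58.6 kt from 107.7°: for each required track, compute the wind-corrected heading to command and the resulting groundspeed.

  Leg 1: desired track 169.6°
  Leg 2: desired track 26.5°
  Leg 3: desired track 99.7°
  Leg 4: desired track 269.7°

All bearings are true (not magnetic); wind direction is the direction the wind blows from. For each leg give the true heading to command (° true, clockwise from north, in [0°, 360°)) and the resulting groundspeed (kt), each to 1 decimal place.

Leg 1: heading=144.7°, groundspeed=83.8 kt
Leg 2: heading=54.6°, groundspeed=99.3 kt
Leg 3: heading=103.5°, groundspeed=64.5 kt
Leg 4: heading=261.2°, groundspeed=177.2 kt

Leg 1: desired track 169.6°; wind correction -24.9° → command heading 144.7°, groundspeed 83.8 kt
Leg 2: desired track 26.5°; wind correction +28.1° → command heading 54.6°, groundspeed 99.3 kt
Leg 3: desired track 99.7°; wind correction +3.8° → command heading 103.5°, groundspeed 64.5 kt
Leg 4: desired track 269.7°; wind correction -8.5° → command heading 261.2°, groundspeed 177.2 kt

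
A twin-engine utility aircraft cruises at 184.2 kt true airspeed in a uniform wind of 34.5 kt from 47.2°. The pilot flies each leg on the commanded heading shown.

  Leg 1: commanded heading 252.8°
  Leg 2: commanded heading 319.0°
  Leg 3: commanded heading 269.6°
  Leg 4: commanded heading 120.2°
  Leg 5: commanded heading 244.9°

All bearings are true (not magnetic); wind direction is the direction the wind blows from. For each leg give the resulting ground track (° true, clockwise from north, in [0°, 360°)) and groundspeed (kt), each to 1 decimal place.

Leg 1: heading 252.8°; drift -4.0° → track 248.8°, groundspeed 215.8 kt
Leg 2: heading 319.0°; drift -10.7° → track 308.3°, groundspeed 186.3 kt
Leg 3: heading 269.6°; drift -6.3° → track 263.3°, groundspeed 211.0 kt
Leg 4: heading 120.2°; drift +10.7° → track 130.9°, groundspeed 177.2 kt
Leg 5: heading 244.9°; drift -2.8° → track 242.1°, groundspeed 217.3 kt

Leg 1: track=248.8°, groundspeed=215.8 kt
Leg 2: track=308.3°, groundspeed=186.3 kt
Leg 3: track=263.3°, groundspeed=211.0 kt
Leg 4: track=130.9°, groundspeed=177.2 kt
Leg 5: track=242.1°, groundspeed=217.3 kt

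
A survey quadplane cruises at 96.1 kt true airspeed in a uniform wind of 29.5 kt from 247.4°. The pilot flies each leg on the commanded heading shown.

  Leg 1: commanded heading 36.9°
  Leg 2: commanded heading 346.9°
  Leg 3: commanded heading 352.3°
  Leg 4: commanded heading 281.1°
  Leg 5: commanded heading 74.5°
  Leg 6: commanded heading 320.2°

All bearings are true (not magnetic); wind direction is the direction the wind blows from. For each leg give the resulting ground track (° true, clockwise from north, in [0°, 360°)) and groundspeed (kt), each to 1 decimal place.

Leg 1: heading 36.9°; drift +7.0° → track 43.9°, groundspeed 122.4 kt
Leg 2: heading 346.9°; drift +16.1° → track 3.0°, groundspeed 105.1 kt
Leg 3: heading 352.3°; drift +15.4° → track 7.7°, groundspeed 107.5 kt
Leg 4: heading 281.1°; drift +12.9° → track 294.0°, groundspeed 73.4 kt
Leg 5: heading 74.5°; drift -1.7° → track 72.8°, groundspeed 125.4 kt
Leg 6: heading 320.2°; drift +17.9° → track 338.1°, groundspeed 91.8 kt

Leg 1: track=43.9°, groundspeed=122.4 kt
Leg 2: track=3.0°, groundspeed=105.1 kt
Leg 3: track=7.7°, groundspeed=107.5 kt
Leg 4: track=294.0°, groundspeed=73.4 kt
Leg 5: track=72.8°, groundspeed=125.4 kt
Leg 6: track=338.1°, groundspeed=91.8 kt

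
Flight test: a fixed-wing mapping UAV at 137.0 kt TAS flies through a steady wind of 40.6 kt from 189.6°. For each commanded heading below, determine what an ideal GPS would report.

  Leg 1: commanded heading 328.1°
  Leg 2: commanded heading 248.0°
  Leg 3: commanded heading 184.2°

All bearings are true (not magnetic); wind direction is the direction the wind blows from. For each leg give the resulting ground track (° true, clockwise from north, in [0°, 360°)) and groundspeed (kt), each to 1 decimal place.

Leg 1: track=337.2°, groundspeed=169.6 kt
Leg 2: track=264.6°, groundspeed=120.8 kt
Leg 3: track=181.9°, groundspeed=96.7 kt

Leg 1: heading 328.1°; drift +9.1° → track 337.2°, groundspeed 169.6 kt
Leg 2: heading 248.0°; drift +16.6° → track 264.6°, groundspeed 120.8 kt
Leg 3: heading 184.2°; drift -2.3° → track 181.9°, groundspeed 96.7 kt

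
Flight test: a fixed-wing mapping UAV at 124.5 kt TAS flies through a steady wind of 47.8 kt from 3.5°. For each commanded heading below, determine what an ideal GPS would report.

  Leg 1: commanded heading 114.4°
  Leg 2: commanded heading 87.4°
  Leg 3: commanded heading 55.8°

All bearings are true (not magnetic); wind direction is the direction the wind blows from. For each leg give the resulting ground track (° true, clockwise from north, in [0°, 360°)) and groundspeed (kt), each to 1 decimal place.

Leg 1: track=131.9°, groundspeed=148.4 kt
Leg 2: track=109.1°, groundspeed=128.5 kt
Leg 3: track=77.5°, groundspeed=102.5 kt

Leg 1: heading 114.4°; drift +17.5° → track 131.9°, groundspeed 148.4 kt
Leg 2: heading 87.4°; drift +21.7° → track 109.1°, groundspeed 128.5 kt
Leg 3: heading 55.8°; drift +21.7° → track 77.5°, groundspeed 102.5 kt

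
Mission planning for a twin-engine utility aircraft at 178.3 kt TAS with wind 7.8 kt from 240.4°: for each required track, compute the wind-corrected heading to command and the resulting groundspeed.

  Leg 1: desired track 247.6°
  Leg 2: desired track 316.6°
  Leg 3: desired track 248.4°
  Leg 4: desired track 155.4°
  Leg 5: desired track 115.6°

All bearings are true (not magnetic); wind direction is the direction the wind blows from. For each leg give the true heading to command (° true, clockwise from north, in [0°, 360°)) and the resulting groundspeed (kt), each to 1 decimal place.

Leg 1: desired track 247.6°; wind correction -0.3° → command heading 247.3°, groundspeed 170.6 kt
Leg 2: desired track 316.6°; wind correction -2.4° → command heading 314.2°, groundspeed 176.3 kt
Leg 3: desired track 248.4°; wind correction -0.3° → command heading 248.1°, groundspeed 170.6 kt
Leg 4: desired track 155.4°; wind correction +2.5° → command heading 157.9°, groundspeed 177.5 kt
Leg 5: desired track 115.6°; wind correction +2.1° → command heading 117.7°, groundspeed 182.6 kt

Leg 1: heading=247.3°, groundspeed=170.6 kt
Leg 2: heading=314.2°, groundspeed=176.3 kt
Leg 3: heading=248.1°, groundspeed=170.6 kt
Leg 4: heading=157.9°, groundspeed=177.5 kt
Leg 5: heading=117.7°, groundspeed=182.6 kt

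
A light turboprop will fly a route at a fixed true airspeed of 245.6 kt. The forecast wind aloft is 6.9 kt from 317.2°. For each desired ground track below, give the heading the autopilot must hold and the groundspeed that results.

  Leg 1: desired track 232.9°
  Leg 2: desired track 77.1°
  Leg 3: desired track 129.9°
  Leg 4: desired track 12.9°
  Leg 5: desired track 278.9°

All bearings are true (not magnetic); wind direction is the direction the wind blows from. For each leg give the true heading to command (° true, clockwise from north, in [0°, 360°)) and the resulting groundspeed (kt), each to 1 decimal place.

Leg 1: heading=234.5°, groundspeed=244.8 kt
Leg 2: heading=75.7°, groundspeed=249.0 kt
Leg 3: heading=129.7°, groundspeed=252.4 kt
Leg 4: heading=11.6°, groundspeed=241.6 kt
Leg 5: heading=279.9°, groundspeed=240.1 kt

Leg 1: desired track 232.9°; wind correction +1.6° → command heading 234.5°, groundspeed 244.8 kt
Leg 2: desired track 77.1°; wind correction -1.4° → command heading 75.7°, groundspeed 249.0 kt
Leg 3: desired track 129.9°; wind correction -0.2° → command heading 129.7°, groundspeed 252.4 kt
Leg 4: desired track 12.9°; wind correction -1.3° → command heading 11.6°, groundspeed 241.6 kt
Leg 5: desired track 278.9°; wind correction +1.0° → command heading 279.9°, groundspeed 240.1 kt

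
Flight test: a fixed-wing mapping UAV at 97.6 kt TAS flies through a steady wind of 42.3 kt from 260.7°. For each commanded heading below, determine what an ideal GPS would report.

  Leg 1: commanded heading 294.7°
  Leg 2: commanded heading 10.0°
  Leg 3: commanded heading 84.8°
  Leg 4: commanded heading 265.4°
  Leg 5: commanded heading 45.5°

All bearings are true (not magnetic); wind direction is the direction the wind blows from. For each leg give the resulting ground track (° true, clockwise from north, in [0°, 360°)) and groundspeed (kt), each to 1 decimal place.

Leg 1: track=315.4°, groundspeed=66.9 kt
Leg 2: track=29.7°, groundspeed=118.5 kt
Leg 3: track=83.6°, groundspeed=139.8 kt
Leg 4: track=269.0°, groundspeed=55.6 kt
Leg 5: track=56.0°, groundspeed=134.4 kt

Leg 1: heading 294.7°; drift +20.7° → track 315.4°, groundspeed 66.9 kt
Leg 2: heading 10.0°; drift +19.7° → track 29.7°, groundspeed 118.5 kt
Leg 3: heading 84.8°; drift -1.2° → track 83.6°, groundspeed 139.8 kt
Leg 4: heading 265.4°; drift +3.6° → track 269.0°, groundspeed 55.6 kt
Leg 5: heading 45.5°; drift +10.5° → track 56.0°, groundspeed 134.4 kt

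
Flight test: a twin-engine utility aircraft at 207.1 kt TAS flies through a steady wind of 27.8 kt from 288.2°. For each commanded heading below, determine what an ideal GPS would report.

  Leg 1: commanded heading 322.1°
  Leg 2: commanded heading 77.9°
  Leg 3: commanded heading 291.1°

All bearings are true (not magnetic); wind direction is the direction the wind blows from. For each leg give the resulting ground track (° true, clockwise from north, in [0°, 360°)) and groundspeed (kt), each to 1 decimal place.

Leg 1: heading 322.1°; drift +4.8° → track 326.9°, groundspeed 184.7 kt
Leg 2: heading 77.9°; drift +3.5° → track 81.4°, groundspeed 231.5 kt
Leg 3: heading 291.1°; drift +0.4° → track 291.5°, groundspeed 179.3 kt

Leg 1: track=326.9°, groundspeed=184.7 kt
Leg 2: track=81.4°, groundspeed=231.5 kt
Leg 3: track=291.5°, groundspeed=179.3 kt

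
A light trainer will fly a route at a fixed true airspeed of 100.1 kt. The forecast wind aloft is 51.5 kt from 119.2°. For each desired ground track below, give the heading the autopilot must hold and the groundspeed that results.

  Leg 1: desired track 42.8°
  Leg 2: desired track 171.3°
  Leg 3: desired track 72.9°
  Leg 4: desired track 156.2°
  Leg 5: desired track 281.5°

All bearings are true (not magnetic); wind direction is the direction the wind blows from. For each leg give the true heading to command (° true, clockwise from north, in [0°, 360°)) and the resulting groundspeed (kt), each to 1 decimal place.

Leg 1: desired track 42.8°; wind correction +30.0° → command heading 72.8°, groundspeed 74.6 kt
Leg 2: desired track 171.3°; wind correction -24.0° → command heading 147.3°, groundspeed 59.8 kt
Leg 3: desired track 72.9°; wind correction +21.8° → command heading 94.7°, groundspeed 57.3 kt
Leg 4: desired track 156.2°; wind correction -18.0° → command heading 138.2°, groundspeed 54.1 kt
Leg 5: desired track 281.5°; wind correction -9.0° → command heading 272.5°, groundspeed 147.9 kt

Leg 1: heading=72.8°, groundspeed=74.6 kt
Leg 2: heading=147.3°, groundspeed=59.8 kt
Leg 3: heading=94.7°, groundspeed=57.3 kt
Leg 4: heading=138.2°, groundspeed=54.1 kt
Leg 5: heading=272.5°, groundspeed=147.9 kt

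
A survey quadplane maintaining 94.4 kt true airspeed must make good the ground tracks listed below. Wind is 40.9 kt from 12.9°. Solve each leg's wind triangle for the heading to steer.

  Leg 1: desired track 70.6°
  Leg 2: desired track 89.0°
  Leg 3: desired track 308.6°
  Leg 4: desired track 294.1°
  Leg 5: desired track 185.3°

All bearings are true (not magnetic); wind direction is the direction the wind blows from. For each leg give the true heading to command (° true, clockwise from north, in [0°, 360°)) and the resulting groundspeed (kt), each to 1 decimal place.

Leg 1: desired track 70.6°; wind correction -21.5° → command heading 49.1°, groundspeed 66.0 kt
Leg 2: desired track 89.0°; wind correction -24.9° → command heading 64.1°, groundspeed 75.8 kt
Leg 3: desired track 308.6°; wind correction +23.0° → command heading 331.6°, groundspeed 69.2 kt
Leg 4: desired track 294.1°; wind correction +25.2° → command heading 319.3°, groundspeed 77.5 kt
Leg 5: desired track 185.3°; wind correction -3.3° → command heading 182.0°, groundspeed 134.8 kt

Leg 1: heading=49.1°, groundspeed=66.0 kt
Leg 2: heading=64.1°, groundspeed=75.8 kt
Leg 3: heading=331.6°, groundspeed=69.2 kt
Leg 4: heading=319.3°, groundspeed=77.5 kt
Leg 5: heading=182.0°, groundspeed=134.8 kt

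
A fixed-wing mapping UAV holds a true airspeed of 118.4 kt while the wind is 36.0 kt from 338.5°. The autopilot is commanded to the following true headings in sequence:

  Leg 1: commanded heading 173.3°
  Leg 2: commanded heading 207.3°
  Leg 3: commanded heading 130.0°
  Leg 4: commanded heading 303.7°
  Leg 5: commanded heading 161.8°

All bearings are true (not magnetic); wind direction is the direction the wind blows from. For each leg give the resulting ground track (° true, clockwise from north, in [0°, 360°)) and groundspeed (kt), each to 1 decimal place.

Leg 1: heading 173.3°; drift -3.4° → track 169.9°, groundspeed 153.5 kt
Leg 2: heading 207.3°; drift -10.8° → track 196.5°, groundspeed 144.7 kt
Leg 3: heading 130.0°; drift +6.5° → track 136.5°, groundspeed 151.0 kt
Leg 4: heading 303.7°; drift -13.0° → track 290.7°, groundspeed 91.2 kt
Leg 5: heading 161.8°; drift -0.8° → track 161.0°, groundspeed 154.4 kt

Leg 1: track=169.9°, groundspeed=153.5 kt
Leg 2: track=196.5°, groundspeed=144.7 kt
Leg 3: track=136.5°, groundspeed=151.0 kt
Leg 4: track=290.7°, groundspeed=91.2 kt
Leg 5: track=161.0°, groundspeed=154.4 kt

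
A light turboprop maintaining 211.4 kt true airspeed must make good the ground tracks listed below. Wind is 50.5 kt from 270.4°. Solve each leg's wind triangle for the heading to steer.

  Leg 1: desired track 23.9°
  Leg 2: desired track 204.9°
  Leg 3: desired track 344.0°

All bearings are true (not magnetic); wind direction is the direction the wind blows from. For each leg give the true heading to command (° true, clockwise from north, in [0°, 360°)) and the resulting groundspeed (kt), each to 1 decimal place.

Leg 1: desired track 23.9°; wind correction -12.7° → command heading 11.2°, groundspeed 226.4 kt
Leg 2: desired track 204.9°; wind correction +12.6° → command heading 217.5°, groundspeed 185.4 kt
Leg 3: desired track 344.0°; wind correction -13.2° → command heading 330.8°, groundspeed 191.5 kt

Leg 1: heading=11.2°, groundspeed=226.4 kt
Leg 2: heading=217.5°, groundspeed=185.4 kt
Leg 3: heading=330.8°, groundspeed=191.5 kt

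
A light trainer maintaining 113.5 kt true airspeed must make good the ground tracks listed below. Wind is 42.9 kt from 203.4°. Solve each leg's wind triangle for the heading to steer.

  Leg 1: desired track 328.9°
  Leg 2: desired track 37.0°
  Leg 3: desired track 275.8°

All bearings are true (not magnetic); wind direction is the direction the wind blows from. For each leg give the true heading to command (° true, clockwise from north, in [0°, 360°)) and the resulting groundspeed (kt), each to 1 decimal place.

Leg 1: desired track 328.9°; wind correction -17.9° → command heading 311.0°, groundspeed 132.9 kt
Leg 2: desired track 37.0°; wind correction +5.1° → command heading 42.1°, groundspeed 154.7 kt
Leg 3: desired track 275.8°; wind correction -21.1° → command heading 254.7°, groundspeed 92.9 kt

Leg 1: heading=311.0°, groundspeed=132.9 kt
Leg 2: heading=42.1°, groundspeed=154.7 kt
Leg 3: heading=254.7°, groundspeed=92.9 kt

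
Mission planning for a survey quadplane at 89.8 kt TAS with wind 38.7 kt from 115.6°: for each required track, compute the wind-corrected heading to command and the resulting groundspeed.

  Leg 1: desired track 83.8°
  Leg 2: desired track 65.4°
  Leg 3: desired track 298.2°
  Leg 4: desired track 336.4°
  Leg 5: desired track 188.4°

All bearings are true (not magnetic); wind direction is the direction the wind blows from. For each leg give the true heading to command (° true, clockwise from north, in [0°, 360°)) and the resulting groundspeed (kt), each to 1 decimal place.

Leg 1: desired track 83.8°; wind correction +13.1° → command heading 96.9°, groundspeed 54.6 kt
Leg 2: desired track 65.4°; wind correction +19.3° → command heading 84.7°, groundspeed 60.0 kt
Leg 3: desired track 298.2°; wind correction +1.1° → command heading 299.3°, groundspeed 128.4 kt
Leg 4: desired track 336.4°; wind correction +16.4° → command heading 352.8°, groundspeed 115.5 kt
Leg 5: desired track 188.4°; wind correction -24.3° → command heading 164.1°, groundspeed 70.4 kt

Leg 1: heading=96.9°, groundspeed=54.6 kt
Leg 2: heading=84.7°, groundspeed=60.0 kt
Leg 3: heading=299.3°, groundspeed=128.4 kt
Leg 4: heading=352.8°, groundspeed=115.5 kt
Leg 5: heading=164.1°, groundspeed=70.4 kt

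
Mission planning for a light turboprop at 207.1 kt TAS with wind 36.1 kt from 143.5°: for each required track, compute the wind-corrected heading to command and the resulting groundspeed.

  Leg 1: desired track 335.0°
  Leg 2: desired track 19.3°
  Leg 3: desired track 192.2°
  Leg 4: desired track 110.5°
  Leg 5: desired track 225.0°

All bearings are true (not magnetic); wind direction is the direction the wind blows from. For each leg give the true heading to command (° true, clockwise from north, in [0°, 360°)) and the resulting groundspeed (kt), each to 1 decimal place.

Leg 1: desired track 335.0°; wind correction +2.0° → command heading 337.0°, groundspeed 242.4 kt
Leg 2: desired track 19.3°; wind correction +8.3° → command heading 27.6°, groundspeed 225.2 kt
Leg 3: desired track 192.2°; wind correction -7.5° → command heading 184.7°, groundspeed 181.5 kt
Leg 4: desired track 110.5°; wind correction +5.4° → command heading 115.9°, groundspeed 175.9 kt
Leg 5: desired track 225.0°; wind correction -9.9° → command heading 215.1°, groundspeed 198.7 kt

Leg 1: heading=337.0°, groundspeed=242.4 kt
Leg 2: heading=27.6°, groundspeed=225.2 kt
Leg 3: heading=184.7°, groundspeed=181.5 kt
Leg 4: heading=115.9°, groundspeed=175.9 kt
Leg 5: heading=215.1°, groundspeed=198.7 kt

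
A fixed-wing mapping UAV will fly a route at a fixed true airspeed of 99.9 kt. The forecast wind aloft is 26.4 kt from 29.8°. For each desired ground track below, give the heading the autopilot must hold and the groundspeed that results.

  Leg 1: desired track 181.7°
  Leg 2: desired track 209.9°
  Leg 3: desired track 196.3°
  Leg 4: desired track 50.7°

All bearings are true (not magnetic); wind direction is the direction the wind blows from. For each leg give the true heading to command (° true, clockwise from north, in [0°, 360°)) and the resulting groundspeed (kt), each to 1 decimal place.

Leg 1: heading=174.5°, groundspeed=122.4 kt
Leg 2: heading=209.9°, groundspeed=126.3 kt
Leg 3: heading=192.8°, groundspeed=125.4 kt
Leg 4: heading=45.3°, groundspeed=74.8 kt

Leg 1: desired track 181.7°; wind correction -7.2° → command heading 174.5°, groundspeed 122.4 kt
Leg 2: desired track 209.9°; wind correction +0.0° → command heading 209.9°, groundspeed 126.3 kt
Leg 3: desired track 196.3°; wind correction -3.5° → command heading 192.8°, groundspeed 125.4 kt
Leg 4: desired track 50.7°; wind correction -5.4° → command heading 45.3°, groundspeed 74.8 kt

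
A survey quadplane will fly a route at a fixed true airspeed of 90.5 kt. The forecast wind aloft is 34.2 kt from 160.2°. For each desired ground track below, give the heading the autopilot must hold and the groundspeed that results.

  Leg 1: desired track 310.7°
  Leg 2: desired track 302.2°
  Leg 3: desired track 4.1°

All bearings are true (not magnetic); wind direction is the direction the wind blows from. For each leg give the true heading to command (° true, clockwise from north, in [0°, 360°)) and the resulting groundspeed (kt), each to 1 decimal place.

Leg 1: heading=300.0°, groundspeed=118.7 kt
Leg 2: heading=288.7°, groundspeed=115.0 kt
Leg 3: heading=12.9°, groundspeed=120.7 kt

Leg 1: desired track 310.7°; wind correction -10.7° → command heading 300.0°, groundspeed 118.7 kt
Leg 2: desired track 302.2°; wind correction -13.5° → command heading 288.7°, groundspeed 115.0 kt
Leg 3: desired track 4.1°; wind correction +8.8° → command heading 12.9°, groundspeed 120.7 kt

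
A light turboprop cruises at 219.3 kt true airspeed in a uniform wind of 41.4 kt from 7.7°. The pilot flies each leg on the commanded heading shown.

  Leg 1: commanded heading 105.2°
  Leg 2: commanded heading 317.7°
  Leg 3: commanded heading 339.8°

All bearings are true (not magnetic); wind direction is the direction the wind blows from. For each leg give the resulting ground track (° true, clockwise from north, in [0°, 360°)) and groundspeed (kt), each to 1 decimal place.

Leg 1: heading 105.2°; drift +10.4° → track 115.6°, groundspeed 228.4 kt
Leg 2: heading 317.7°; drift -9.3° → track 308.4°, groundspeed 195.3 kt
Leg 3: heading 339.8°; drift -6.1° → track 333.7°, groundspeed 183.7 kt

Leg 1: track=115.6°, groundspeed=228.4 kt
Leg 2: track=308.4°, groundspeed=195.3 kt
Leg 3: track=333.7°, groundspeed=183.7 kt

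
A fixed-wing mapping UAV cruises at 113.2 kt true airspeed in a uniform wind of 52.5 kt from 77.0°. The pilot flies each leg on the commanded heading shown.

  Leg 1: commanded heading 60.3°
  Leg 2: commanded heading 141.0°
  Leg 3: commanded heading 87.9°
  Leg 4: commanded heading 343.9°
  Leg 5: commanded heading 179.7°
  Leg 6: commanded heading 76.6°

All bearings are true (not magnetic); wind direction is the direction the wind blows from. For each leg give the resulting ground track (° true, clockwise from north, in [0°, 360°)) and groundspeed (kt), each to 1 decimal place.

Leg 1: track=46.8°, groundspeed=64.7 kt
Leg 2: track=168.6°, groundspeed=101.8 kt
Leg 3: track=97.0°, groundspeed=62.4 kt
Leg 4: track=319.6°, groundspeed=127.3 kt
Leg 5: track=202.0°, groundspeed=134.8 kt
Leg 6: track=76.3°, groundspeed=60.7 kt

Leg 1: heading 60.3°; drift -13.5° → track 46.8°, groundspeed 64.7 kt
Leg 2: heading 141.0°; drift +27.6° → track 168.6°, groundspeed 101.8 kt
Leg 3: heading 87.9°; drift +9.1° → track 97.0°, groundspeed 62.4 kt
Leg 4: heading 343.9°; drift -24.3° → track 319.6°, groundspeed 127.3 kt
Leg 5: heading 179.7°; drift +22.3° → track 202.0°, groundspeed 134.8 kt
Leg 6: heading 76.6°; drift -0.3° → track 76.3°, groundspeed 60.7 kt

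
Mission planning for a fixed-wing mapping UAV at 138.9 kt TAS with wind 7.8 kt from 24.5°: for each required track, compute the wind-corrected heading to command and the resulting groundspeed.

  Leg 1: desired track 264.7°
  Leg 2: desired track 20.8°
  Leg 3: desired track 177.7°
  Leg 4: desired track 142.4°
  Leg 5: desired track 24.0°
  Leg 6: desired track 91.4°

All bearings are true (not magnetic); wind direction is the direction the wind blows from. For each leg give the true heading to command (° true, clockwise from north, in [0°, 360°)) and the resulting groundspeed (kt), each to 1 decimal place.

Leg 1: desired track 264.7°; wind correction +2.8° → command heading 267.5°, groundspeed 142.6 kt
Leg 2: desired track 20.8°; wind correction +0.2° → command heading 21.0°, groundspeed 131.1 kt
Leg 3: desired track 177.7°; wind correction -1.5° → command heading 176.2°, groundspeed 145.8 kt
Leg 4: desired track 142.4°; wind correction -2.8° → command heading 139.6°, groundspeed 142.4 kt
Leg 5: desired track 24.0°; wind correction +0.0° → command heading 24.0°, groundspeed 131.1 kt
Leg 6: desired track 91.4°; wind correction -3.0° → command heading 88.4°, groundspeed 135.7 kt

Leg 1: heading=267.5°, groundspeed=142.6 kt
Leg 2: heading=21.0°, groundspeed=131.1 kt
Leg 3: heading=176.2°, groundspeed=145.8 kt
Leg 4: heading=139.6°, groundspeed=142.4 kt
Leg 5: heading=24.0°, groundspeed=131.1 kt
Leg 6: heading=88.4°, groundspeed=135.7 kt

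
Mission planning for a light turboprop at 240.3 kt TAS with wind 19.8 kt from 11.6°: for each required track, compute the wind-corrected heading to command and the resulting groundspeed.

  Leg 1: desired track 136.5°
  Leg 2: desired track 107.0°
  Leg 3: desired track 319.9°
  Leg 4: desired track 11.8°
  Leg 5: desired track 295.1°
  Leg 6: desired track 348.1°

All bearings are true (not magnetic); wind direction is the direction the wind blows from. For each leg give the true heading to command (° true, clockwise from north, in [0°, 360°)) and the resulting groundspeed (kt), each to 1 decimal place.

Leg 1: heading=132.6°, groundspeed=251.1 kt
Leg 2: heading=102.3°, groundspeed=241.4 kt
Leg 3: heading=323.6°, groundspeed=227.5 kt
Leg 4: heading=11.8°, groundspeed=220.5 kt
Leg 5: heading=299.7°, groundspeed=234.9 kt
Leg 6: heading=350.0°, groundspeed=222.0 kt

Leg 1: desired track 136.5°; wind correction -3.9° → command heading 132.6°, groundspeed 251.1 kt
Leg 2: desired track 107.0°; wind correction -4.7° → command heading 102.3°, groundspeed 241.4 kt
Leg 3: desired track 319.9°; wind correction +3.7° → command heading 323.6°, groundspeed 227.5 kt
Leg 4: desired track 11.8°; wind correction +0.0° → command heading 11.8°, groundspeed 220.5 kt
Leg 5: desired track 295.1°; wind correction +4.6° → command heading 299.7°, groundspeed 234.9 kt
Leg 6: desired track 348.1°; wind correction +1.9° → command heading 350.0°, groundspeed 222.0 kt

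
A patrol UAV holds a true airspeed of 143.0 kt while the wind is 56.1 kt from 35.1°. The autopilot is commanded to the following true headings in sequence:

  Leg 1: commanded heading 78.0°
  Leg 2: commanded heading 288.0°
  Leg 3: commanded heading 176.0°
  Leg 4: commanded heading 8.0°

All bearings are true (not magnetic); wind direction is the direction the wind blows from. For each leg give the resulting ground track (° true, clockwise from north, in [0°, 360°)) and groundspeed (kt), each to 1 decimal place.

Leg 1: track=98.5°, groundspeed=108.8 kt
Leg 2: track=269.4°, groundspeed=168.3 kt
Leg 3: track=186.7°, groundspeed=189.9 kt
Leg 4: track=352.6°, groundspeed=96.5 kt

Leg 1: heading 78.0°; drift +20.5° → track 98.5°, groundspeed 108.8 kt
Leg 2: heading 288.0°; drift -18.6° → track 269.4°, groundspeed 168.3 kt
Leg 3: heading 176.0°; drift +10.7° → track 186.7°, groundspeed 189.9 kt
Leg 4: heading 8.0°; drift -15.4° → track 352.6°, groundspeed 96.5 kt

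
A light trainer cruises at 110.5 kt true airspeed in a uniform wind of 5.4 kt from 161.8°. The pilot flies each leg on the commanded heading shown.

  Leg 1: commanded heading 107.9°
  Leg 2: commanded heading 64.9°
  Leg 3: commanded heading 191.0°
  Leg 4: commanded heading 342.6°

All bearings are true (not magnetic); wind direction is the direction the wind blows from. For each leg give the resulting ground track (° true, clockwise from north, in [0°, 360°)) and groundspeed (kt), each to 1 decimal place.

Leg 1: track=105.6°, groundspeed=107.4 kt
Leg 2: track=62.1°, groundspeed=111.3 kt
Leg 3: track=192.4°, groundspeed=105.8 kt
Leg 4: track=342.6°, groundspeed=115.9 kt

Leg 1: heading 107.9°; drift -2.3° → track 105.6°, groundspeed 107.4 kt
Leg 2: heading 64.9°; drift -2.8° → track 62.1°, groundspeed 111.3 kt
Leg 3: heading 191.0°; drift +1.4° → track 192.4°, groundspeed 105.8 kt
Leg 4: heading 342.6°; drift +0.0° → track 342.6°, groundspeed 115.9 kt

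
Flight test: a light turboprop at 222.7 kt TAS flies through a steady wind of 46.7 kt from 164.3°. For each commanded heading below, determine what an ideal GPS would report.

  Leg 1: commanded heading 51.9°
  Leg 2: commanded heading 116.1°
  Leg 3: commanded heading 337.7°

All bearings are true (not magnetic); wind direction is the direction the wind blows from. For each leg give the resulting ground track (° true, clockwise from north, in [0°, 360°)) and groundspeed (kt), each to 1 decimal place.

Leg 1: track=41.7°, groundspeed=244.3 kt
Leg 2: track=105.8°, groundspeed=194.7 kt
Leg 3: track=338.8°, groundspeed=269.1 kt

Leg 1: heading 51.9°; drift -10.2° → track 41.7°, groundspeed 244.3 kt
Leg 2: heading 116.1°; drift -10.3° → track 105.8°, groundspeed 194.7 kt
Leg 3: heading 337.7°; drift +1.1° → track 338.8°, groundspeed 269.1 kt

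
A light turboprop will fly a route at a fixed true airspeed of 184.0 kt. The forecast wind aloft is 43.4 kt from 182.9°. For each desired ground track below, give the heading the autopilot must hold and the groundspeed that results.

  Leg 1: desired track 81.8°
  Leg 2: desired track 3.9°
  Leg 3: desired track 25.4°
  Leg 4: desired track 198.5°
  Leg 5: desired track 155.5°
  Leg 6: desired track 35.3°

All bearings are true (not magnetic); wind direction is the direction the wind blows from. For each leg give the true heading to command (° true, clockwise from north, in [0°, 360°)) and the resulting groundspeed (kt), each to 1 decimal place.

Leg 1: desired track 81.8°; wind correction +13.4° → command heading 95.2°, groundspeed 187.4 kt
Leg 2: desired track 3.9°; wind correction +0.2° → command heading 4.1°, groundspeed 227.4 kt
Leg 3: desired track 25.4°; wind correction +5.2° → command heading 30.6°, groundspeed 223.3 kt
Leg 4: desired track 198.5°; wind correction -3.6° → command heading 194.9°, groundspeed 141.8 kt
Leg 5: desired track 155.5°; wind correction +6.2° → command heading 161.7°, groundspeed 144.4 kt
Leg 6: desired track 35.3°; wind correction +7.3° → command heading 42.6°, groundspeed 219.2 kt

Leg 1: heading=95.2°, groundspeed=187.4 kt
Leg 2: heading=4.1°, groundspeed=227.4 kt
Leg 3: heading=30.6°, groundspeed=223.3 kt
Leg 4: heading=194.9°, groundspeed=141.8 kt
Leg 5: heading=161.7°, groundspeed=144.4 kt
Leg 6: heading=42.6°, groundspeed=219.2 kt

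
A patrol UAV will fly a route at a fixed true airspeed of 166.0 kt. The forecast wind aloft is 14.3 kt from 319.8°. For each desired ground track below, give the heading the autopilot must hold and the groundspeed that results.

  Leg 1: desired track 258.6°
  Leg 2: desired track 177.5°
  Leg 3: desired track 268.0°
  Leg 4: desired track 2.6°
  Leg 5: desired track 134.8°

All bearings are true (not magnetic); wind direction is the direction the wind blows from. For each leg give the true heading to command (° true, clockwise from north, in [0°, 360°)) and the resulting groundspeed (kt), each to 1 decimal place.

Leg 1: desired track 258.6°; wind correction +4.3° → command heading 262.9°, groundspeed 158.6 kt
Leg 2: desired track 177.5°; wind correction +3.0° → command heading 180.5°, groundspeed 177.1 kt
Leg 3: desired track 268.0°; wind correction +3.9° → command heading 271.9°, groundspeed 156.8 kt
Leg 4: desired track 2.6°; wind correction -3.4° → command heading 359.2°, groundspeed 155.2 kt
Leg 5: desired track 134.8°; wind correction -0.4° → command heading 134.4°, groundspeed 180.2 kt

Leg 1: heading=262.9°, groundspeed=158.6 kt
Leg 2: heading=180.5°, groundspeed=177.1 kt
Leg 3: heading=271.9°, groundspeed=156.8 kt
Leg 4: heading=359.2°, groundspeed=155.2 kt
Leg 5: heading=134.4°, groundspeed=180.2 kt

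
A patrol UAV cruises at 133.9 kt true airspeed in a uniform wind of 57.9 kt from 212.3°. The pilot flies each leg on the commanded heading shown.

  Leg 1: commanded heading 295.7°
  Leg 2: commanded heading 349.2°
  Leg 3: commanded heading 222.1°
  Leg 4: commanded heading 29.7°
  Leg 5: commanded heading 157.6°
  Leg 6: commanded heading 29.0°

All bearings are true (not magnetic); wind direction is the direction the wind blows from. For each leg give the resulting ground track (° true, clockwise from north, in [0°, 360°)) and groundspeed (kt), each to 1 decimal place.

Leg 1: heading 295.7°; drift +24.3° → track 320.0°, groundspeed 139.6 kt
Leg 2: heading 349.2°; drift +12.7° → track 1.9°, groundspeed 180.6 kt
Leg 3: heading 222.1°; drift +7.3° → track 229.4°, groundspeed 77.5 kt
Leg 4: heading 29.7°; drift +0.8° → track 30.5°, groundspeed 191.8 kt
Leg 5: heading 157.6°; drift -25.2° → track 132.4°, groundspeed 111.0 kt
Leg 6: heading 29.0°; drift +1.0° → track 30.0°, groundspeed 191.7 kt

Leg 1: track=320.0°, groundspeed=139.6 kt
Leg 2: track=1.9°, groundspeed=180.6 kt
Leg 3: track=229.4°, groundspeed=77.5 kt
Leg 4: track=30.5°, groundspeed=191.8 kt
Leg 5: track=132.4°, groundspeed=111.0 kt
Leg 6: track=30.0°, groundspeed=191.7 kt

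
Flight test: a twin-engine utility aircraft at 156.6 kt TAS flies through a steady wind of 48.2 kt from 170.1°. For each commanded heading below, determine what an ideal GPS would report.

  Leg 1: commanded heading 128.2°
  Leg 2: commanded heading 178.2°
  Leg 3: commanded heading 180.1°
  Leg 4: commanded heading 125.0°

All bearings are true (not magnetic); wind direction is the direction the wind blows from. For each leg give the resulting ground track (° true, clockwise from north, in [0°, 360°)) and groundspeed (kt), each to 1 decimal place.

Leg 1: heading 128.2°; drift -14.9° → track 113.3°, groundspeed 124.9 kt
Leg 2: heading 178.2°; drift +3.6° → track 181.8°, groundspeed 109.1 kt
Leg 3: heading 180.1°; drift +4.4° → track 184.5°, groundspeed 109.5 kt
Leg 4: heading 125.0°; drift -15.6° → track 109.4°, groundspeed 127.2 kt

Leg 1: track=113.3°, groundspeed=124.9 kt
Leg 2: track=181.8°, groundspeed=109.1 kt
Leg 3: track=184.5°, groundspeed=109.5 kt
Leg 4: track=109.4°, groundspeed=127.2 kt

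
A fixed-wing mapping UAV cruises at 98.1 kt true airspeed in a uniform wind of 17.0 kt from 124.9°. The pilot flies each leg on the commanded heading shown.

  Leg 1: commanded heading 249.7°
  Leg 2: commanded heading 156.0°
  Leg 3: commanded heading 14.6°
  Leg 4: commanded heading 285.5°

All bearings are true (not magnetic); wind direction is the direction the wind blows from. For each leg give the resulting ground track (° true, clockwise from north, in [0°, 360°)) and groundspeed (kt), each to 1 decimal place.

Leg 1: heading 249.7°; drift +7.4° → track 257.1°, groundspeed 108.7 kt
Leg 2: heading 156.0°; drift +6.0° → track 162.0°, groundspeed 84.0 kt
Leg 3: heading 14.6°; drift -8.7° → track 5.9°, groundspeed 105.2 kt
Leg 4: heading 285.5°; drift +2.8° → track 288.3°, groundspeed 114.3 kt

Leg 1: track=257.1°, groundspeed=108.7 kt
Leg 2: track=162.0°, groundspeed=84.0 kt
Leg 3: track=5.9°, groundspeed=105.2 kt
Leg 4: track=288.3°, groundspeed=114.3 kt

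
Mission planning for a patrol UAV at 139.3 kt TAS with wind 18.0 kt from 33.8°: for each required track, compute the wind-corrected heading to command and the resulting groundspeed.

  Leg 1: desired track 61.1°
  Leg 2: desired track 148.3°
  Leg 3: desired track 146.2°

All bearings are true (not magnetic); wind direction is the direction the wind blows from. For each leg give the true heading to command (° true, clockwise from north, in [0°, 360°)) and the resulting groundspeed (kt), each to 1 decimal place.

Leg 1: desired track 61.1°; wind correction -3.4° → command heading 57.7°, groundspeed 123.1 kt
Leg 2: desired track 148.3°; wind correction -6.8° → command heading 141.5°, groundspeed 145.8 kt
Leg 3: desired track 146.2°; wind correction -6.9° → command heading 139.3°, groundspeed 145.2 kt

Leg 1: heading=57.7°, groundspeed=123.1 kt
Leg 2: heading=141.5°, groundspeed=145.8 kt
Leg 3: heading=139.3°, groundspeed=145.2 kt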